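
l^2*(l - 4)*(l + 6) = l^4 + 2*l^3 - 24*l^2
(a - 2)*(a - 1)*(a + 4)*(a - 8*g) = a^4 - 8*a^3*g + a^3 - 8*a^2*g - 10*a^2 + 80*a*g + 8*a - 64*g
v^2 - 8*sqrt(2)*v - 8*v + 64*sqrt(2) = (v - 8)*(v - 8*sqrt(2))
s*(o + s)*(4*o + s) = 4*o^2*s + 5*o*s^2 + s^3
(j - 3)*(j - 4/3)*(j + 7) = j^3 + 8*j^2/3 - 79*j/3 + 28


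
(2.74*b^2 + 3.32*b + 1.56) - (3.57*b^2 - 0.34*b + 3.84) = -0.83*b^2 + 3.66*b - 2.28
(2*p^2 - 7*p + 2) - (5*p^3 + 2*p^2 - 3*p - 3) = -5*p^3 - 4*p + 5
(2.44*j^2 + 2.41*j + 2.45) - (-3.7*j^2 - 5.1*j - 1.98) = 6.14*j^2 + 7.51*j + 4.43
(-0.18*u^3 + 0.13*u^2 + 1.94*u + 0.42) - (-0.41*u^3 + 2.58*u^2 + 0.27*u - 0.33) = 0.23*u^3 - 2.45*u^2 + 1.67*u + 0.75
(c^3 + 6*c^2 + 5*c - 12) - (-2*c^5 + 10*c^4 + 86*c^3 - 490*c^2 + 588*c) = 2*c^5 - 10*c^4 - 85*c^3 + 496*c^2 - 583*c - 12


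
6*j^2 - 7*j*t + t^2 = (-6*j + t)*(-j + t)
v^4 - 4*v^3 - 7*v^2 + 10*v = v*(v - 5)*(v - 1)*(v + 2)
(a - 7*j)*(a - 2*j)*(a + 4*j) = a^3 - 5*a^2*j - 22*a*j^2 + 56*j^3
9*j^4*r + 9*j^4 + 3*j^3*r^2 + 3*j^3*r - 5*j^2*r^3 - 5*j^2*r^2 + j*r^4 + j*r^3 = (-3*j + r)^2*(j + r)*(j*r + j)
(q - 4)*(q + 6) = q^2 + 2*q - 24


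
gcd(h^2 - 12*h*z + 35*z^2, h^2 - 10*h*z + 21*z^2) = -h + 7*z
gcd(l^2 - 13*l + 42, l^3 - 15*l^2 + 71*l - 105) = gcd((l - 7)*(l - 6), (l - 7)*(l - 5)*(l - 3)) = l - 7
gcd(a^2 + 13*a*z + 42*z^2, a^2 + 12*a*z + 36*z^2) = a + 6*z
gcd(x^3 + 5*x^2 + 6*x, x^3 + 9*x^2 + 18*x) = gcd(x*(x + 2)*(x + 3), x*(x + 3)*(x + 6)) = x^2 + 3*x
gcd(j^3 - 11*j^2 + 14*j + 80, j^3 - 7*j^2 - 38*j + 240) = j^2 - 13*j + 40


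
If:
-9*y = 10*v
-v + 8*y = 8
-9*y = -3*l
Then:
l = 240/89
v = -72/89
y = 80/89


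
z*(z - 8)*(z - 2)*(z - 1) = z^4 - 11*z^3 + 26*z^2 - 16*z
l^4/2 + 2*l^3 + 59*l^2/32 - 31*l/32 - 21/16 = (l/2 + 1)*(l - 3/4)*(l + 1)*(l + 7/4)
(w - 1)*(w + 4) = w^2 + 3*w - 4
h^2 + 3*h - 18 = (h - 3)*(h + 6)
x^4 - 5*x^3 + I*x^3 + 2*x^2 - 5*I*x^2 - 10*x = x*(x - 5)*(x - I)*(x + 2*I)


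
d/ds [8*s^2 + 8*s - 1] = 16*s + 8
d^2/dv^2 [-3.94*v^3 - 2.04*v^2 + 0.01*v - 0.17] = -23.64*v - 4.08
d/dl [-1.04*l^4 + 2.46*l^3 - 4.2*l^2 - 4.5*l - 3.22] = -4.16*l^3 + 7.38*l^2 - 8.4*l - 4.5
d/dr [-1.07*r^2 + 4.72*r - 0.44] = 4.72 - 2.14*r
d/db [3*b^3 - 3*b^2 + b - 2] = 9*b^2 - 6*b + 1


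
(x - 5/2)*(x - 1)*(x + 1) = x^3 - 5*x^2/2 - x + 5/2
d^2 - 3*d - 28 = (d - 7)*(d + 4)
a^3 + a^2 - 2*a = a*(a - 1)*(a + 2)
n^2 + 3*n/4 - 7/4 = (n - 1)*(n + 7/4)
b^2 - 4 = (b - 2)*(b + 2)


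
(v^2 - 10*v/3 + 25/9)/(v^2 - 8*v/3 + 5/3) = (v - 5/3)/(v - 1)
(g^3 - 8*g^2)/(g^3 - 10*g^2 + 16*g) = g/(g - 2)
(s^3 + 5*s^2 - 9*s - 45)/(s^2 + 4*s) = (s^3 + 5*s^2 - 9*s - 45)/(s*(s + 4))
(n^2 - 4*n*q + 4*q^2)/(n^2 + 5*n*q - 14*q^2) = (n - 2*q)/(n + 7*q)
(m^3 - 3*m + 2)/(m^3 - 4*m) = (m^2 - 2*m + 1)/(m*(m - 2))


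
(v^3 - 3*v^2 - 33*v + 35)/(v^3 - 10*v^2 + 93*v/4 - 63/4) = 4*(v^2 + 4*v - 5)/(4*v^2 - 12*v + 9)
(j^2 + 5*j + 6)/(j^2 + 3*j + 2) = (j + 3)/(j + 1)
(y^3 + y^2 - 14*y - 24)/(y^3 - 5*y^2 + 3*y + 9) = (y^3 + y^2 - 14*y - 24)/(y^3 - 5*y^2 + 3*y + 9)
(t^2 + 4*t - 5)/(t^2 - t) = (t + 5)/t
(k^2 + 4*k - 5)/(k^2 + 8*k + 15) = (k - 1)/(k + 3)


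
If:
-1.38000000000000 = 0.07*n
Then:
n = -19.71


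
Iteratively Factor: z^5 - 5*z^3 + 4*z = (z - 2)*(z^4 + 2*z^3 - z^2 - 2*z) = (z - 2)*(z + 1)*(z^3 + z^2 - 2*z) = (z - 2)*(z + 1)*(z + 2)*(z^2 - z) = (z - 2)*(z - 1)*(z + 1)*(z + 2)*(z)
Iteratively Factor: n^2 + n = (n + 1)*(n)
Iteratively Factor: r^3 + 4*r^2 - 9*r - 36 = (r - 3)*(r^2 + 7*r + 12) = (r - 3)*(r + 3)*(r + 4)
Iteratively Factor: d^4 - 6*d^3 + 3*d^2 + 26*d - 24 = (d - 4)*(d^3 - 2*d^2 - 5*d + 6) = (d - 4)*(d - 1)*(d^2 - d - 6) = (d - 4)*(d - 3)*(d - 1)*(d + 2)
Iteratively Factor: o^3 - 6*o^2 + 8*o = (o - 4)*(o^2 - 2*o) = o*(o - 4)*(o - 2)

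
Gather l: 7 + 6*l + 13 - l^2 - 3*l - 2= -l^2 + 3*l + 18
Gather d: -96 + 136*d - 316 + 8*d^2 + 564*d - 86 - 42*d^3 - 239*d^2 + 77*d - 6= -42*d^3 - 231*d^2 + 777*d - 504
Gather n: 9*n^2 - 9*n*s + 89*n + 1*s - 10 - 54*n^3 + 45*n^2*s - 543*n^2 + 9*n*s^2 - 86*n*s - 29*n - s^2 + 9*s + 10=-54*n^3 + n^2*(45*s - 534) + n*(9*s^2 - 95*s + 60) - s^2 + 10*s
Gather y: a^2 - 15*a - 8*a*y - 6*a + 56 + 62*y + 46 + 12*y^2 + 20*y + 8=a^2 - 21*a + 12*y^2 + y*(82 - 8*a) + 110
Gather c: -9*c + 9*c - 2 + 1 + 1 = 0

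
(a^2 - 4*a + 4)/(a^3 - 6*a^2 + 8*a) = (a - 2)/(a*(a - 4))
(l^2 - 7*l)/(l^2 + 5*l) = (l - 7)/(l + 5)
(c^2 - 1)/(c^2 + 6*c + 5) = (c - 1)/(c + 5)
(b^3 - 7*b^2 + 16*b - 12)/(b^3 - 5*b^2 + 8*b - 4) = (b - 3)/(b - 1)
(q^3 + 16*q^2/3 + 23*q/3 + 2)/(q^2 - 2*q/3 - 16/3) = (3*q^2 + 10*q + 3)/(3*q - 8)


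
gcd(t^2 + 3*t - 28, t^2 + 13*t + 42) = t + 7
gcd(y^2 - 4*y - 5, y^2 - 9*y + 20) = y - 5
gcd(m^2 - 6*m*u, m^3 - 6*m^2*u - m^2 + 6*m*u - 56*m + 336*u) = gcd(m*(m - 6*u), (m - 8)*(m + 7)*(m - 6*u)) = -m + 6*u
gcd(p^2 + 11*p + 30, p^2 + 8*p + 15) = p + 5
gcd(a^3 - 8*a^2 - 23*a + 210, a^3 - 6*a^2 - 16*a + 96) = a - 6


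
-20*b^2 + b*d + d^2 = (-4*b + d)*(5*b + d)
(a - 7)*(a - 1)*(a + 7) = a^3 - a^2 - 49*a + 49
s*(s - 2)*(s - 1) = s^3 - 3*s^2 + 2*s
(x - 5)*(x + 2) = x^2 - 3*x - 10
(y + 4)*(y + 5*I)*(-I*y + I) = -I*y^3 + 5*y^2 - 3*I*y^2 + 15*y + 4*I*y - 20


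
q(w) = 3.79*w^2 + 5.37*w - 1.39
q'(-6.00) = -40.11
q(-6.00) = 102.83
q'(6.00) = 50.85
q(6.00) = 167.27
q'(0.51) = 9.24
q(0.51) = 2.33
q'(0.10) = 6.13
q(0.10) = -0.82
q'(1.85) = 19.39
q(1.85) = 21.52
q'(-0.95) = -1.83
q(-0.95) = -3.07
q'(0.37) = 8.17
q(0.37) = 1.12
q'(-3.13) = -18.36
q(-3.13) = 18.93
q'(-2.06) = -10.24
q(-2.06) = 3.63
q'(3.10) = 28.87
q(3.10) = 51.68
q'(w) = 7.58*w + 5.37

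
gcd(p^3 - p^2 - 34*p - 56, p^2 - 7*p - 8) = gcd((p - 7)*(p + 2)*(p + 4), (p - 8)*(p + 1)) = 1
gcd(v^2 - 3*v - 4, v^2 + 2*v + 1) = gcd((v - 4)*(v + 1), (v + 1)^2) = v + 1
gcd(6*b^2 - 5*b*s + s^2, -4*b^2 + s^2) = -2*b + s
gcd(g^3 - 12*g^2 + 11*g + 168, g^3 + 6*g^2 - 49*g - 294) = g - 7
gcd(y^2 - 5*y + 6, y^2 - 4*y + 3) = y - 3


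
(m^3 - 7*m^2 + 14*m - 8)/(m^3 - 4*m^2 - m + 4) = (m - 2)/(m + 1)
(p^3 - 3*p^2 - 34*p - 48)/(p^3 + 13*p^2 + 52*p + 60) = (p^2 - 5*p - 24)/(p^2 + 11*p + 30)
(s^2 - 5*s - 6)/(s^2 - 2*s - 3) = (s - 6)/(s - 3)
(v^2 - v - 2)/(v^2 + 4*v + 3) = (v - 2)/(v + 3)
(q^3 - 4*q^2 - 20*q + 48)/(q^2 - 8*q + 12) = q + 4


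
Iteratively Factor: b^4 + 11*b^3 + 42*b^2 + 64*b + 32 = (b + 2)*(b^3 + 9*b^2 + 24*b + 16) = (b + 2)*(b + 4)*(b^2 + 5*b + 4) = (b + 1)*(b + 2)*(b + 4)*(b + 4)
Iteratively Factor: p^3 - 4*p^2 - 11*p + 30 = (p - 5)*(p^2 + p - 6) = (p - 5)*(p + 3)*(p - 2)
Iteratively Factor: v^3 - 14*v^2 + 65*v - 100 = (v - 4)*(v^2 - 10*v + 25) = (v - 5)*(v - 4)*(v - 5)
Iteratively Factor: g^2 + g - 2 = (g - 1)*(g + 2)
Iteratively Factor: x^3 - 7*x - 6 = (x + 2)*(x^2 - 2*x - 3) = (x + 1)*(x + 2)*(x - 3)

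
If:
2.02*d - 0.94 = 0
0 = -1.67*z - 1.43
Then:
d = 0.47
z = -0.86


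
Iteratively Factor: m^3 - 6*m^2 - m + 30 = (m - 5)*(m^2 - m - 6) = (m - 5)*(m - 3)*(m + 2)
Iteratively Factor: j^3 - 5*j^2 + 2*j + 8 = (j - 4)*(j^2 - j - 2) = (j - 4)*(j - 2)*(j + 1)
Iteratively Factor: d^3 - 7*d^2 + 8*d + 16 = (d - 4)*(d^2 - 3*d - 4) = (d - 4)*(d + 1)*(d - 4)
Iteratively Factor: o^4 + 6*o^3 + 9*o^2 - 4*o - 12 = (o + 2)*(o^3 + 4*o^2 + o - 6) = (o + 2)*(o + 3)*(o^2 + o - 2) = (o + 2)^2*(o + 3)*(o - 1)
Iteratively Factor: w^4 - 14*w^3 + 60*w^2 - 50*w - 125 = (w - 5)*(w^3 - 9*w^2 + 15*w + 25) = (w - 5)*(w + 1)*(w^2 - 10*w + 25) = (w - 5)^2*(w + 1)*(w - 5)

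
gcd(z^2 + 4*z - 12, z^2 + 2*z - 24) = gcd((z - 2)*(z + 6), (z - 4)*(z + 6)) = z + 6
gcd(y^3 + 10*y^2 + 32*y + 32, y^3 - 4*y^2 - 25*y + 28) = y + 4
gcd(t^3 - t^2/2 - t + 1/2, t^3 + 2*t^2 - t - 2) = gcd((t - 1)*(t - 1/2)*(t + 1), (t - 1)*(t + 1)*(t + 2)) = t^2 - 1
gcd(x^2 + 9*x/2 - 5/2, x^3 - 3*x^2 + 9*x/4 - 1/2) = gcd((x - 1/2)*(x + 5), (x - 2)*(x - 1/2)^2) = x - 1/2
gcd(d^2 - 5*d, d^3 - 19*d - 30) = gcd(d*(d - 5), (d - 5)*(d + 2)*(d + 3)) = d - 5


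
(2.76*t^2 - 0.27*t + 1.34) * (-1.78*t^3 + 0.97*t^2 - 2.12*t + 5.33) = -4.9128*t^5 + 3.1578*t^4 - 8.4983*t^3 + 16.583*t^2 - 4.2799*t + 7.1422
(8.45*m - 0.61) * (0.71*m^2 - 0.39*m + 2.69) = 5.9995*m^3 - 3.7286*m^2 + 22.9684*m - 1.6409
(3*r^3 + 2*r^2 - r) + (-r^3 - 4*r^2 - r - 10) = 2*r^3 - 2*r^2 - 2*r - 10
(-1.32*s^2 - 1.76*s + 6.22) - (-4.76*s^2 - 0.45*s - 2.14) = 3.44*s^2 - 1.31*s + 8.36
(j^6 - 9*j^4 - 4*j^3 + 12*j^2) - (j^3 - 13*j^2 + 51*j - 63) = j^6 - 9*j^4 - 5*j^3 + 25*j^2 - 51*j + 63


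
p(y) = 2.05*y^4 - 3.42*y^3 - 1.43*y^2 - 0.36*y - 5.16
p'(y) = 8.2*y^3 - 10.26*y^2 - 2.86*y - 0.36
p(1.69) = -9.64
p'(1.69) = 5.08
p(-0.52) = -4.73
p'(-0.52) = -2.80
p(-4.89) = 1534.47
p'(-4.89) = -1190.54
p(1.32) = -9.77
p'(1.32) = -3.15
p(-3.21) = 312.04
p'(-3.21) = -368.12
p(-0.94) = -1.64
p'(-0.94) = -13.55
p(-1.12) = 1.48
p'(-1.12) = -21.55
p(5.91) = 1737.73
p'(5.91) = 1317.06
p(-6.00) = 3341.04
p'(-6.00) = -2123.76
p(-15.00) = 115002.24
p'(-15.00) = -29940.96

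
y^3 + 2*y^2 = y^2*(y + 2)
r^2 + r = r*(r + 1)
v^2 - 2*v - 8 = (v - 4)*(v + 2)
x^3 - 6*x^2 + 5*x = x*(x - 5)*(x - 1)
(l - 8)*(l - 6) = l^2 - 14*l + 48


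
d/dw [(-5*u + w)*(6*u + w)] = u + 2*w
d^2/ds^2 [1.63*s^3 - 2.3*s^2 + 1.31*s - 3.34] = 9.78*s - 4.6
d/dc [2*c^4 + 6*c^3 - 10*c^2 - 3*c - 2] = 8*c^3 + 18*c^2 - 20*c - 3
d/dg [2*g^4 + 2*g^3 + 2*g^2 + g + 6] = 8*g^3 + 6*g^2 + 4*g + 1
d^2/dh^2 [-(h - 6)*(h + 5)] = -2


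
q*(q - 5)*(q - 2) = q^3 - 7*q^2 + 10*q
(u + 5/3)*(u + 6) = u^2 + 23*u/3 + 10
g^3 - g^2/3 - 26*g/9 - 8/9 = (g - 2)*(g + 1/3)*(g + 4/3)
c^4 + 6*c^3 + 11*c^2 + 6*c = c*(c + 1)*(c + 2)*(c + 3)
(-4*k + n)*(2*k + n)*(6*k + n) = -48*k^3 - 20*k^2*n + 4*k*n^2 + n^3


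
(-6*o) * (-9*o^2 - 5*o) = 54*o^3 + 30*o^2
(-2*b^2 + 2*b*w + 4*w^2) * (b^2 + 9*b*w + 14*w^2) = -2*b^4 - 16*b^3*w - 6*b^2*w^2 + 64*b*w^3 + 56*w^4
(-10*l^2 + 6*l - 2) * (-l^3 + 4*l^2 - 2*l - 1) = 10*l^5 - 46*l^4 + 46*l^3 - 10*l^2 - 2*l + 2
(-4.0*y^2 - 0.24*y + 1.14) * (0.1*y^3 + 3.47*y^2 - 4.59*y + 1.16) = -0.4*y^5 - 13.904*y^4 + 17.6412*y^3 + 0.4174*y^2 - 5.511*y + 1.3224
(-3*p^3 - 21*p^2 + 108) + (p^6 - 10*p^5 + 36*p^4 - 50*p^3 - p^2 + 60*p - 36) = p^6 - 10*p^5 + 36*p^4 - 53*p^3 - 22*p^2 + 60*p + 72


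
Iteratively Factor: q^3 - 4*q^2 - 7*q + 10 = (q + 2)*(q^2 - 6*q + 5) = (q - 1)*(q + 2)*(q - 5)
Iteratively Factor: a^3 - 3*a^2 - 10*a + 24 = (a - 2)*(a^2 - a - 12) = (a - 4)*(a - 2)*(a + 3)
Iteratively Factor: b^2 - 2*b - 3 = (b - 3)*(b + 1)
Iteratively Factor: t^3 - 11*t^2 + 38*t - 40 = (t - 4)*(t^2 - 7*t + 10) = (t - 4)*(t - 2)*(t - 5)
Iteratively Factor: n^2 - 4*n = (n - 4)*(n)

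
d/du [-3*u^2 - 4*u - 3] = -6*u - 4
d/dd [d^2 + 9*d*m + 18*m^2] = 2*d + 9*m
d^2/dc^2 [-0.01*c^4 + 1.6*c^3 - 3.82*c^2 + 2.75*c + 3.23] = -0.12*c^2 + 9.6*c - 7.64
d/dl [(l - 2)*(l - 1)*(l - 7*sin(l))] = -(l - 2)*(l - 1)*(7*cos(l) - 1) + (l - 2)*(l - 7*sin(l)) + (l - 1)*(l - 7*sin(l))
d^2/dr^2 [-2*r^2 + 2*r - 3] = -4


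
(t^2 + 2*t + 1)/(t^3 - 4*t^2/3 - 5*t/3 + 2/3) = 3*(t + 1)/(3*t^2 - 7*t + 2)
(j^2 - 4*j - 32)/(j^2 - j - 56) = (j + 4)/(j + 7)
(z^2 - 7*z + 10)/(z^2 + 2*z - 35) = (z - 2)/(z + 7)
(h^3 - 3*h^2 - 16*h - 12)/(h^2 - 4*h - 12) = h + 1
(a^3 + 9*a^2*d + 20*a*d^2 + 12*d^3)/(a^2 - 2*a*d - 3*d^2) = (a^2 + 8*a*d + 12*d^2)/(a - 3*d)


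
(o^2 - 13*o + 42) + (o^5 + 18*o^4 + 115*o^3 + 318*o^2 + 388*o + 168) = o^5 + 18*o^4 + 115*o^3 + 319*o^2 + 375*o + 210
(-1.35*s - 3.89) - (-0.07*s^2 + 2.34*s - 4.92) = 0.07*s^2 - 3.69*s + 1.03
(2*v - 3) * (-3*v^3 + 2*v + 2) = -6*v^4 + 9*v^3 + 4*v^2 - 2*v - 6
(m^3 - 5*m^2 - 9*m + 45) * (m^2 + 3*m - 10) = m^5 - 2*m^4 - 34*m^3 + 68*m^2 + 225*m - 450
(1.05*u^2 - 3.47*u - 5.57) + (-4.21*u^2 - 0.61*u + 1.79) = -3.16*u^2 - 4.08*u - 3.78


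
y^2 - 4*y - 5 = (y - 5)*(y + 1)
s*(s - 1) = s^2 - s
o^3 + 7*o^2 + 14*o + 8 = (o + 1)*(o + 2)*(o + 4)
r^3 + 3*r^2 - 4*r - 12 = (r - 2)*(r + 2)*(r + 3)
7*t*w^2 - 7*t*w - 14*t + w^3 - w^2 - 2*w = (7*t + w)*(w - 2)*(w + 1)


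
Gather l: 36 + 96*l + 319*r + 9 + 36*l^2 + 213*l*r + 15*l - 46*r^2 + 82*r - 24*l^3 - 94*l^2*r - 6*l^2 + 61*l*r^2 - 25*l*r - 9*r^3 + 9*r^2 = -24*l^3 + l^2*(30 - 94*r) + l*(61*r^2 + 188*r + 111) - 9*r^3 - 37*r^2 + 401*r + 45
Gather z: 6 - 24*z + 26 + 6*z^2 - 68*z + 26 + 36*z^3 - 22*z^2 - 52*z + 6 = 36*z^3 - 16*z^2 - 144*z + 64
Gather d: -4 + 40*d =40*d - 4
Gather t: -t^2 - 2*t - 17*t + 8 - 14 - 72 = -t^2 - 19*t - 78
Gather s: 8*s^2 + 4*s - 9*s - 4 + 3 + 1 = 8*s^2 - 5*s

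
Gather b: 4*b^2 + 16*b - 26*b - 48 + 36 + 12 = 4*b^2 - 10*b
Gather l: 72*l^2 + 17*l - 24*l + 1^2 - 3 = 72*l^2 - 7*l - 2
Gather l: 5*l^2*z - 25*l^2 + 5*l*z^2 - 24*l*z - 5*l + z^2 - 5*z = l^2*(5*z - 25) + l*(5*z^2 - 24*z - 5) + z^2 - 5*z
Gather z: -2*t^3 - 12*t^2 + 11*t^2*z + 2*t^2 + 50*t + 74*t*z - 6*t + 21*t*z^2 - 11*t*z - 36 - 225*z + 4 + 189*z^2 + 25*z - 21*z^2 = -2*t^3 - 10*t^2 + 44*t + z^2*(21*t + 168) + z*(11*t^2 + 63*t - 200) - 32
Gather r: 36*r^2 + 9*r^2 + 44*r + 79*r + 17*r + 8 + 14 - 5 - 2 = 45*r^2 + 140*r + 15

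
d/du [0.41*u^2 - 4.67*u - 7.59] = 0.82*u - 4.67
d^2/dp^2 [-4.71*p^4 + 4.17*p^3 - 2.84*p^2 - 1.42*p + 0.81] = -56.52*p^2 + 25.02*p - 5.68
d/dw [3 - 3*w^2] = -6*w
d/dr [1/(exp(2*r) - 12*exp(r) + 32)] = 2*(6 - exp(r))*exp(r)/(exp(2*r) - 12*exp(r) + 32)^2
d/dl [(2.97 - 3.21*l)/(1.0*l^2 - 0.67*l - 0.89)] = (3.21*l^2 - 5.94*l + 4.8468)/(1.0*l^4 - 1.34*l^3 - 1.3311*l^2 + 1.1926*l + 0.7921)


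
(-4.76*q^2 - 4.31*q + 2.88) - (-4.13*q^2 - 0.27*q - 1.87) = -0.63*q^2 - 4.04*q + 4.75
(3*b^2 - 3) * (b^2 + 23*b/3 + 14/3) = 3*b^4 + 23*b^3 + 11*b^2 - 23*b - 14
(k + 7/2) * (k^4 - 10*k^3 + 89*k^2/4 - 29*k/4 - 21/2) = k^5 - 13*k^4/2 - 51*k^3/4 + 565*k^2/8 - 287*k/8 - 147/4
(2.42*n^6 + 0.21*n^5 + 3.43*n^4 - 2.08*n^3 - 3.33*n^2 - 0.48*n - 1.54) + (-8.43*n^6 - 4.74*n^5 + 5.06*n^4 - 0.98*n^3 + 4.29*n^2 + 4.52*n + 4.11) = -6.01*n^6 - 4.53*n^5 + 8.49*n^4 - 3.06*n^3 + 0.96*n^2 + 4.04*n + 2.57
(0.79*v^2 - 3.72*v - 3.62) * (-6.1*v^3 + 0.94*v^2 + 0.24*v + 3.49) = -4.819*v^5 + 23.4346*v^4 + 18.7748*v^3 - 1.5385*v^2 - 13.8516*v - 12.6338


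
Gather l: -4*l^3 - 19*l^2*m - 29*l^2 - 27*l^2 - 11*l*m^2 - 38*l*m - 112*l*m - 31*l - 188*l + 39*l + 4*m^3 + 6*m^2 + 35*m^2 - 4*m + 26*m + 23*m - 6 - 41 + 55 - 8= -4*l^3 + l^2*(-19*m - 56) + l*(-11*m^2 - 150*m - 180) + 4*m^3 + 41*m^2 + 45*m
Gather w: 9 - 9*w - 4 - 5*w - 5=-14*w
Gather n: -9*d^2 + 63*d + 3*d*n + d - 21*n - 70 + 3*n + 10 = -9*d^2 + 64*d + n*(3*d - 18) - 60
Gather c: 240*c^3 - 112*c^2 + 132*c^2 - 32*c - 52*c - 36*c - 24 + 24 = 240*c^3 + 20*c^2 - 120*c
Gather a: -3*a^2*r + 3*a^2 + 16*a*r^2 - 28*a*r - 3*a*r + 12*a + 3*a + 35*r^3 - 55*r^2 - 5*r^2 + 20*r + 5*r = a^2*(3 - 3*r) + a*(16*r^2 - 31*r + 15) + 35*r^3 - 60*r^2 + 25*r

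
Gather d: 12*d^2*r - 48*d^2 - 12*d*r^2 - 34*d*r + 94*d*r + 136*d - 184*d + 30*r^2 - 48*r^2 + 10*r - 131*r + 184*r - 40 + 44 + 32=d^2*(12*r - 48) + d*(-12*r^2 + 60*r - 48) - 18*r^2 + 63*r + 36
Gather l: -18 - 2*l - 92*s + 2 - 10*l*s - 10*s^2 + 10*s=l*(-10*s - 2) - 10*s^2 - 82*s - 16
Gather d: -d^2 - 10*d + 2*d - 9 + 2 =-d^2 - 8*d - 7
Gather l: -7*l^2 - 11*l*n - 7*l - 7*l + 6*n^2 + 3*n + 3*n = -7*l^2 + l*(-11*n - 14) + 6*n^2 + 6*n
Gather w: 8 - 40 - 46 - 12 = -90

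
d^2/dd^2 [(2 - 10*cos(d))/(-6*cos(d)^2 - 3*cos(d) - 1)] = 2*(-405*(1 - cos(2*d))^2*cos(d) + 117*(1 - cos(2*d))^2/2 + 479*cos(d)/2 + 126*cos(2*d) - 423*cos(3*d)/2 + 90*cos(5*d) - 144)/(3*cos(d) + 3*cos(2*d) + 4)^3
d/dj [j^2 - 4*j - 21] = 2*j - 4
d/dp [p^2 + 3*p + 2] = 2*p + 3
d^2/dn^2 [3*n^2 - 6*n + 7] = 6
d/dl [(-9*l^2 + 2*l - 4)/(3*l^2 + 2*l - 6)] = 4*(-6*l^2 + 33*l - 1)/(9*l^4 + 12*l^3 - 32*l^2 - 24*l + 36)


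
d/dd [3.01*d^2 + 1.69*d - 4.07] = 6.02*d + 1.69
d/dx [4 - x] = -1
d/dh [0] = 0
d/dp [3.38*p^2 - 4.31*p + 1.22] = 6.76*p - 4.31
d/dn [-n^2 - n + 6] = -2*n - 1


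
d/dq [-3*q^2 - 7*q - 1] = -6*q - 7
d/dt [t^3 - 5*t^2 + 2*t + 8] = 3*t^2 - 10*t + 2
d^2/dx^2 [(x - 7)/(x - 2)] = -10/(x - 2)^3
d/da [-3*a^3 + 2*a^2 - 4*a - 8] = -9*a^2 + 4*a - 4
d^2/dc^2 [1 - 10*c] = 0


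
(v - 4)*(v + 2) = v^2 - 2*v - 8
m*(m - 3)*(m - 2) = m^3 - 5*m^2 + 6*m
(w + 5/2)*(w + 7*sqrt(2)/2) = w^2 + 5*w/2 + 7*sqrt(2)*w/2 + 35*sqrt(2)/4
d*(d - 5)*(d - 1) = d^3 - 6*d^2 + 5*d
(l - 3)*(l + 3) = l^2 - 9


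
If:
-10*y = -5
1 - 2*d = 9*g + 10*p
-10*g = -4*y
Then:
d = -5*p - 2/5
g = 1/5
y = 1/2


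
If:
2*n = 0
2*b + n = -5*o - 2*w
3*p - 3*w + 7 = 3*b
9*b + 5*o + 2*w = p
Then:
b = w/6 - 7/18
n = 0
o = 7/45 - 7*w/15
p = 7*w/6 - 49/18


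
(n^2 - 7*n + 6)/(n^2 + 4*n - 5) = (n - 6)/(n + 5)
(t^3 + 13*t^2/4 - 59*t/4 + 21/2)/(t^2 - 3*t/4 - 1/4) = (4*t^2 + 17*t - 42)/(4*t + 1)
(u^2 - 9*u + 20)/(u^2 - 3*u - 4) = (u - 5)/(u + 1)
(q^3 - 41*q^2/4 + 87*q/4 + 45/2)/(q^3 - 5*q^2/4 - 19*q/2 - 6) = (q^2 - 11*q + 30)/(q^2 - 2*q - 8)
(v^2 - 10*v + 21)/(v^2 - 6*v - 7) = (v - 3)/(v + 1)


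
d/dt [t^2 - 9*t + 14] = 2*t - 9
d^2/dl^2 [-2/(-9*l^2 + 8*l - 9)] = 4*(-81*l^2 + 72*l + 4*(9*l - 4)^2 - 81)/(9*l^2 - 8*l + 9)^3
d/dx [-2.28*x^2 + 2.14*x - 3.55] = 2.14 - 4.56*x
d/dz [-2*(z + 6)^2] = -4*z - 24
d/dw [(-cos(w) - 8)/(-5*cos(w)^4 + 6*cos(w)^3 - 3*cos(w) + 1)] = (15*(1 - cos(2*w))^2/4 + 111*cos(w) - 57*cos(2*w) + 37*cos(3*w) - 47)*sin(w)/(5*cos(w)^4 - 6*cos(w)^3 + 3*cos(w) - 1)^2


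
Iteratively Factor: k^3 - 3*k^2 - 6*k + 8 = (k + 2)*(k^2 - 5*k + 4) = (k - 4)*(k + 2)*(k - 1)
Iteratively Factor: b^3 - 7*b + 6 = (b - 2)*(b^2 + 2*b - 3) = (b - 2)*(b - 1)*(b + 3)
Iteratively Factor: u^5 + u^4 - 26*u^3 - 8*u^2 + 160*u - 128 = (u - 4)*(u^4 + 5*u^3 - 6*u^2 - 32*u + 32) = (u - 4)*(u + 4)*(u^3 + u^2 - 10*u + 8) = (u - 4)*(u - 2)*(u + 4)*(u^2 + 3*u - 4) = (u - 4)*(u - 2)*(u - 1)*(u + 4)*(u + 4)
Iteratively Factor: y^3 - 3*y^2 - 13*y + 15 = (y - 1)*(y^2 - 2*y - 15) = (y - 1)*(y + 3)*(y - 5)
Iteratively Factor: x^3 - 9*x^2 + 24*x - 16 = (x - 4)*(x^2 - 5*x + 4) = (x - 4)^2*(x - 1)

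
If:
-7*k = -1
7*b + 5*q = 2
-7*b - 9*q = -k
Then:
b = 121/196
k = 1/7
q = -13/28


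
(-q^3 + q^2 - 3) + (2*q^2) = -q^3 + 3*q^2 - 3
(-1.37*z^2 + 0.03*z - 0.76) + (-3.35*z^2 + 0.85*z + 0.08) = -4.72*z^2 + 0.88*z - 0.68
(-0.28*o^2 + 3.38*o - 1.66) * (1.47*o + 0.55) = -0.4116*o^3 + 4.8146*o^2 - 0.5812*o - 0.913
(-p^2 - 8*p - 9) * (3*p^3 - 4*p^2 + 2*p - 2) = -3*p^5 - 20*p^4 + 3*p^3 + 22*p^2 - 2*p + 18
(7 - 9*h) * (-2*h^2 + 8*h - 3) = 18*h^3 - 86*h^2 + 83*h - 21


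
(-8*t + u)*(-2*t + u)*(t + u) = 16*t^3 + 6*t^2*u - 9*t*u^2 + u^3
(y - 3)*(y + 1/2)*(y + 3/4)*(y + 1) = y^4 - 3*y^3/4 - 41*y^2/8 - 9*y/2 - 9/8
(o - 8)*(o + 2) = o^2 - 6*o - 16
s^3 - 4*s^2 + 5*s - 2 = (s - 2)*(s - 1)^2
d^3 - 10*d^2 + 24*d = d*(d - 6)*(d - 4)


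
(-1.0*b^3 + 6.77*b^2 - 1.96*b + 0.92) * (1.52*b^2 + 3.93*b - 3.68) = -1.52*b^5 + 6.3604*b^4 + 27.3069*b^3 - 31.218*b^2 + 10.8284*b - 3.3856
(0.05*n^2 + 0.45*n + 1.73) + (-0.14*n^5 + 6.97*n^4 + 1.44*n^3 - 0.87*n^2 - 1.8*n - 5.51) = -0.14*n^5 + 6.97*n^4 + 1.44*n^3 - 0.82*n^2 - 1.35*n - 3.78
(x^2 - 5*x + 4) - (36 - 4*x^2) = 5*x^2 - 5*x - 32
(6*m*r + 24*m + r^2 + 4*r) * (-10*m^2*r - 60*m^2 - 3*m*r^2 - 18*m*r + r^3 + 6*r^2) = -60*m^3*r^2 - 600*m^3*r - 1440*m^3 - 28*m^2*r^3 - 280*m^2*r^2 - 672*m^2*r + 3*m*r^4 + 30*m*r^3 + 72*m*r^2 + r^5 + 10*r^4 + 24*r^3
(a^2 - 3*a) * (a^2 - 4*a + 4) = a^4 - 7*a^3 + 16*a^2 - 12*a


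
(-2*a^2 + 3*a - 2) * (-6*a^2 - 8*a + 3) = 12*a^4 - 2*a^3 - 18*a^2 + 25*a - 6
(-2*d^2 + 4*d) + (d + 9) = -2*d^2 + 5*d + 9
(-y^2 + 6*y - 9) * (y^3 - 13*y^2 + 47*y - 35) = -y^5 + 19*y^4 - 134*y^3 + 434*y^2 - 633*y + 315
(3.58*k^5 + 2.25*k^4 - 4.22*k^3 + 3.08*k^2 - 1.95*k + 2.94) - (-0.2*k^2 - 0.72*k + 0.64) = 3.58*k^5 + 2.25*k^4 - 4.22*k^3 + 3.28*k^2 - 1.23*k + 2.3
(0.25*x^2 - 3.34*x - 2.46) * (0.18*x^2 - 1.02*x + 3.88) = 0.045*x^4 - 0.8562*x^3 + 3.934*x^2 - 10.45*x - 9.5448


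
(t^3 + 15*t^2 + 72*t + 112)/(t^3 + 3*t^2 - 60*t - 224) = (t + 4)/(t - 8)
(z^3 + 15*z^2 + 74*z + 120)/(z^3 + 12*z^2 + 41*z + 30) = (z + 4)/(z + 1)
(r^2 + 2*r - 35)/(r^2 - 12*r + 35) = (r + 7)/(r - 7)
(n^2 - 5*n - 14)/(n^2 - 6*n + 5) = (n^2 - 5*n - 14)/(n^2 - 6*n + 5)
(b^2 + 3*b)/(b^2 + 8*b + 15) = b/(b + 5)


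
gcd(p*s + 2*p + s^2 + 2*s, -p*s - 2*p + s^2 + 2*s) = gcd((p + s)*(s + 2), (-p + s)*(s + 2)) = s + 2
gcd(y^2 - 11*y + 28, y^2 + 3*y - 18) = 1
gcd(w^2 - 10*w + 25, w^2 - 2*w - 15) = w - 5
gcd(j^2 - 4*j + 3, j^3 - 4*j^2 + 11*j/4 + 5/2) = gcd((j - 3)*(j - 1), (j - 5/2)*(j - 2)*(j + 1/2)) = 1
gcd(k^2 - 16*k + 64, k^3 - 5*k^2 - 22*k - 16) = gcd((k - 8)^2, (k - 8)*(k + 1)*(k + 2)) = k - 8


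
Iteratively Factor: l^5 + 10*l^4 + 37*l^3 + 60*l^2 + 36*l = (l + 3)*(l^4 + 7*l^3 + 16*l^2 + 12*l) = (l + 2)*(l + 3)*(l^3 + 5*l^2 + 6*l) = (l + 2)*(l + 3)^2*(l^2 + 2*l) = l*(l + 2)*(l + 3)^2*(l + 2)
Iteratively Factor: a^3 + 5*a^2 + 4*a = (a)*(a^2 + 5*a + 4) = a*(a + 4)*(a + 1)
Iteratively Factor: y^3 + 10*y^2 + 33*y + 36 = (y + 3)*(y^2 + 7*y + 12) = (y + 3)^2*(y + 4)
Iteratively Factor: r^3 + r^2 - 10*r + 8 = (r - 1)*(r^2 + 2*r - 8) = (r - 1)*(r + 4)*(r - 2)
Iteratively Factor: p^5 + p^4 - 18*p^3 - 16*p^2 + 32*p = (p + 2)*(p^4 - p^3 - 16*p^2 + 16*p) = (p - 1)*(p + 2)*(p^3 - 16*p) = (p - 1)*(p + 2)*(p + 4)*(p^2 - 4*p) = p*(p - 1)*(p + 2)*(p + 4)*(p - 4)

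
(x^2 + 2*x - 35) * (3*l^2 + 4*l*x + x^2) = 3*l^2*x^2 + 6*l^2*x - 105*l^2 + 4*l*x^3 + 8*l*x^2 - 140*l*x + x^4 + 2*x^3 - 35*x^2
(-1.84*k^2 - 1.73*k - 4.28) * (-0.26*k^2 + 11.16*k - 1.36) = 0.4784*k^4 - 20.0846*k^3 - 15.6916*k^2 - 45.412*k + 5.8208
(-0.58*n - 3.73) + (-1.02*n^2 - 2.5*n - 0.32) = -1.02*n^2 - 3.08*n - 4.05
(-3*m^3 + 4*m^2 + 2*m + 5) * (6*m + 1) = -18*m^4 + 21*m^3 + 16*m^2 + 32*m + 5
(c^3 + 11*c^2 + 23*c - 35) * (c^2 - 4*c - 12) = c^5 + 7*c^4 - 33*c^3 - 259*c^2 - 136*c + 420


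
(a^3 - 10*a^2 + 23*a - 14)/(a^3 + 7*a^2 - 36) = (a^2 - 8*a + 7)/(a^2 + 9*a + 18)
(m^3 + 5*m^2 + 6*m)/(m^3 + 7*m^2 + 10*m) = (m + 3)/(m + 5)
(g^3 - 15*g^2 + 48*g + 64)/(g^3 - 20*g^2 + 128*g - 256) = (g + 1)/(g - 4)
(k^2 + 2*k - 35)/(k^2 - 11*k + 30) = (k + 7)/(k - 6)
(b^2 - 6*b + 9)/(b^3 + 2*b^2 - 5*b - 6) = (b^2 - 6*b + 9)/(b^3 + 2*b^2 - 5*b - 6)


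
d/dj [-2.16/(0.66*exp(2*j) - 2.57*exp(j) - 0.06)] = (2.8512*exp(j) - 5.5512)*exp(j)/(-0.66*exp(2*j) + 2.57*exp(j) + 0.06)^2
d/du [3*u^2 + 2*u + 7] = 6*u + 2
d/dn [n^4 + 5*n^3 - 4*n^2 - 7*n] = 4*n^3 + 15*n^2 - 8*n - 7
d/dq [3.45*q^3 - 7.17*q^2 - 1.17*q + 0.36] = 10.35*q^2 - 14.34*q - 1.17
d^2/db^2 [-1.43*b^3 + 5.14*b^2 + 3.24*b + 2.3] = 10.28 - 8.58*b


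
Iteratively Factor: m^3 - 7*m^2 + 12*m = (m - 3)*(m^2 - 4*m) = m*(m - 3)*(m - 4)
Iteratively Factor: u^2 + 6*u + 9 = (u + 3)*(u + 3)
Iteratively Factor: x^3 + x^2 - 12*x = (x + 4)*(x^2 - 3*x) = (x - 3)*(x + 4)*(x)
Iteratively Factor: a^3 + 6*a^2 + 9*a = (a)*(a^2 + 6*a + 9) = a*(a + 3)*(a + 3)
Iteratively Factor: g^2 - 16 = (g - 4)*(g + 4)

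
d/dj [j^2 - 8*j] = 2*j - 8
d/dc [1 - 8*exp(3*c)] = -24*exp(3*c)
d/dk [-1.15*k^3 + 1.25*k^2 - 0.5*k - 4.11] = -3.45*k^2 + 2.5*k - 0.5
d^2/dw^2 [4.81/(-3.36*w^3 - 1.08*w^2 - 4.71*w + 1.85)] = ((96.9696*w + 10.3896)*(3.36*w^3 + 1.08*w^2 + 4.71*w - 1.85) - 4.81*(10.08*w^2 + 2.16*w + 4.71)*(20.16*w^2 + 4.32*w + 9.42))/(3.36*w^3 + 1.08*w^2 + 4.71*w - 1.85)^3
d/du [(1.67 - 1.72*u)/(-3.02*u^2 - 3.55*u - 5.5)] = (-5.1944*u^2 + 10.0868*u + 15.3885)/(9.1204*u^4 + 21.442*u^3 + 45.8225*u^2 + 39.05*u + 30.25)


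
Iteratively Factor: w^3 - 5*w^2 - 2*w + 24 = (w + 2)*(w^2 - 7*w + 12) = (w - 3)*(w + 2)*(w - 4)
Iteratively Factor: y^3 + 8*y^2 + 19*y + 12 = (y + 1)*(y^2 + 7*y + 12) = (y + 1)*(y + 4)*(y + 3)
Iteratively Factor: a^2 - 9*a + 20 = (a - 5)*(a - 4)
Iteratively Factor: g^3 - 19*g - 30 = (g + 2)*(g^2 - 2*g - 15) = (g - 5)*(g + 2)*(g + 3)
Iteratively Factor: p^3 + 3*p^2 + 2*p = (p + 2)*(p^2 + p) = p*(p + 2)*(p + 1)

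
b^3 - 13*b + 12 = (b - 3)*(b - 1)*(b + 4)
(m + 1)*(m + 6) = m^2 + 7*m + 6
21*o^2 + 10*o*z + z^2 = (3*o + z)*(7*o + z)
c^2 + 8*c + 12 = (c + 2)*(c + 6)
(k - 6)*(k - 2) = k^2 - 8*k + 12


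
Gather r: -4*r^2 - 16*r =-4*r^2 - 16*r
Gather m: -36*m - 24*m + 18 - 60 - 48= -60*m - 90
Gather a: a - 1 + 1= a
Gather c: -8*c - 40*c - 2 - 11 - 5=-48*c - 18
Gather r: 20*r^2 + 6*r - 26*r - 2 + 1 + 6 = 20*r^2 - 20*r + 5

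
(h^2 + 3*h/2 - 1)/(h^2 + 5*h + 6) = (h - 1/2)/(h + 3)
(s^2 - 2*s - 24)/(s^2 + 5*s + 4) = (s - 6)/(s + 1)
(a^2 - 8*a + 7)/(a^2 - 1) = (a - 7)/(a + 1)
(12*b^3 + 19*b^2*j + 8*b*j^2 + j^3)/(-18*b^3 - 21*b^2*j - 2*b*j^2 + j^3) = (-4*b - j)/(6*b - j)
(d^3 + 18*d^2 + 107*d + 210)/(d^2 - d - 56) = (d^2 + 11*d + 30)/(d - 8)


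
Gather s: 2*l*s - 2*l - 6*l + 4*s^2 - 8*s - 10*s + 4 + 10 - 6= -8*l + 4*s^2 + s*(2*l - 18) + 8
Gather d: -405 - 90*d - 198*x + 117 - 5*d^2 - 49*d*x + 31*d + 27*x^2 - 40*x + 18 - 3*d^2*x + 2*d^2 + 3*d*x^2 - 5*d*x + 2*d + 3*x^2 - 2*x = d^2*(-3*x - 3) + d*(3*x^2 - 54*x - 57) + 30*x^2 - 240*x - 270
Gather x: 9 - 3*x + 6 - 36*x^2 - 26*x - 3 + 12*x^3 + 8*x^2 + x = 12*x^3 - 28*x^2 - 28*x + 12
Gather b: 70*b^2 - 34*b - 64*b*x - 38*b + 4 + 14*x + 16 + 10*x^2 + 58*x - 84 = 70*b^2 + b*(-64*x - 72) + 10*x^2 + 72*x - 64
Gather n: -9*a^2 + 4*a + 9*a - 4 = -9*a^2 + 13*a - 4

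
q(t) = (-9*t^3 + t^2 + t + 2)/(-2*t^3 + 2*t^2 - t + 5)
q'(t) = (-27*t^2 + 2*t + 1)/(-2*t^3 + 2*t^2 - t + 5) + (6*t^2 - 4*t + 1)*(-9*t^3 + t^2 + t + 2)/(-2*t^3 + 2*t^2 - t + 5)^2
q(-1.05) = 1.18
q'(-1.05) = -1.60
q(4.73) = 5.54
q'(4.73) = -0.31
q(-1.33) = 1.62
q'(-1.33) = -1.51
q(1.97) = 13.55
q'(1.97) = -27.21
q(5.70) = 5.31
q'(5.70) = -0.18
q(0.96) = -0.99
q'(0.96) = -5.99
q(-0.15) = 0.37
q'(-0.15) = 0.14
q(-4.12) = 3.52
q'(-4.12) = -0.25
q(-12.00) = 4.17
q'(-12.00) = -0.03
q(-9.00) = 4.06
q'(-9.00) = -0.05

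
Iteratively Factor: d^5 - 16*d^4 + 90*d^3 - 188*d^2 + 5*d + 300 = (d - 3)*(d^4 - 13*d^3 + 51*d^2 - 35*d - 100) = (d - 3)*(d + 1)*(d^3 - 14*d^2 + 65*d - 100) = (d - 4)*(d - 3)*(d + 1)*(d^2 - 10*d + 25) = (d - 5)*(d - 4)*(d - 3)*(d + 1)*(d - 5)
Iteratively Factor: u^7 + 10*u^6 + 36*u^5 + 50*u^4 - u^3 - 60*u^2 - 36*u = (u + 2)*(u^6 + 8*u^5 + 20*u^4 + 10*u^3 - 21*u^2 - 18*u) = (u + 2)^2*(u^5 + 6*u^4 + 8*u^3 - 6*u^2 - 9*u) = (u + 1)*(u + 2)^2*(u^4 + 5*u^3 + 3*u^2 - 9*u) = u*(u + 1)*(u + 2)^2*(u^3 + 5*u^2 + 3*u - 9) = u*(u + 1)*(u + 2)^2*(u + 3)*(u^2 + 2*u - 3) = u*(u - 1)*(u + 1)*(u + 2)^2*(u + 3)*(u + 3)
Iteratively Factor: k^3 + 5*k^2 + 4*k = (k)*(k^2 + 5*k + 4) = k*(k + 1)*(k + 4)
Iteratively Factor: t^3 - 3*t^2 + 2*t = (t)*(t^2 - 3*t + 2) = t*(t - 2)*(t - 1)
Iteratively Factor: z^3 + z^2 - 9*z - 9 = (z - 3)*(z^2 + 4*z + 3) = (z - 3)*(z + 1)*(z + 3)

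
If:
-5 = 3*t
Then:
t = -5/3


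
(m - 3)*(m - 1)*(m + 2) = m^3 - 2*m^2 - 5*m + 6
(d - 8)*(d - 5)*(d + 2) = d^3 - 11*d^2 + 14*d + 80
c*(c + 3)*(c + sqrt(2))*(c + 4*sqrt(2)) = c^4 + 3*c^3 + 5*sqrt(2)*c^3 + 8*c^2 + 15*sqrt(2)*c^2 + 24*c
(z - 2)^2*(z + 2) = z^3 - 2*z^2 - 4*z + 8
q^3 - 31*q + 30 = (q - 5)*(q - 1)*(q + 6)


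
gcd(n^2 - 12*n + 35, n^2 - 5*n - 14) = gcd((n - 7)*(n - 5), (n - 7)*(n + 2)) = n - 7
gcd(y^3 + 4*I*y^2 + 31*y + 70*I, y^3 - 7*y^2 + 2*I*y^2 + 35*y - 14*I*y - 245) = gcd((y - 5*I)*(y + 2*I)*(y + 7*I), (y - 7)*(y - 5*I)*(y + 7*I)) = y^2 + 2*I*y + 35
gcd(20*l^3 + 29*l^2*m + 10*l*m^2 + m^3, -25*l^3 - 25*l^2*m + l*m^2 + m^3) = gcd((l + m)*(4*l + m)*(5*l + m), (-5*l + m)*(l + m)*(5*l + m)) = 5*l^2 + 6*l*m + m^2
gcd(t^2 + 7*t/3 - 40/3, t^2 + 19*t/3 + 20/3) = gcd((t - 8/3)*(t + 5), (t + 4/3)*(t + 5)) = t + 5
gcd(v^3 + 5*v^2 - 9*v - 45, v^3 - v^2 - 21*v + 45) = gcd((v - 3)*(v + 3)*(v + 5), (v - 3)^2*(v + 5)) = v^2 + 2*v - 15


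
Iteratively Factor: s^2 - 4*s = (s - 4)*(s)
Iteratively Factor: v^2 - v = (v)*(v - 1)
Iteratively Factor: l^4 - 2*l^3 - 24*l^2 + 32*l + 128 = (l + 4)*(l^3 - 6*l^2 + 32) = (l + 2)*(l + 4)*(l^2 - 8*l + 16) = (l - 4)*(l + 2)*(l + 4)*(l - 4)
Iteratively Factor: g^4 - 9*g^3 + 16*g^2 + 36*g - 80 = (g - 5)*(g^3 - 4*g^2 - 4*g + 16) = (g - 5)*(g + 2)*(g^2 - 6*g + 8) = (g - 5)*(g - 4)*(g + 2)*(g - 2)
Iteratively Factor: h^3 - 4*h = (h)*(h^2 - 4) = h*(h - 2)*(h + 2)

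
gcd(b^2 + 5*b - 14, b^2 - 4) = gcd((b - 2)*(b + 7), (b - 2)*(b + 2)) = b - 2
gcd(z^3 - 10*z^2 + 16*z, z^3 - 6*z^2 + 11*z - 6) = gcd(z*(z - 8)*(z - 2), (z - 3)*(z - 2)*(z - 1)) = z - 2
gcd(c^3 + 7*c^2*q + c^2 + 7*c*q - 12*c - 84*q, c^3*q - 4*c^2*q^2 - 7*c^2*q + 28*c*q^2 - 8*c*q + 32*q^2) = 1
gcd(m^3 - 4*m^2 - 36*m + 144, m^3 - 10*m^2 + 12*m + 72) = m - 6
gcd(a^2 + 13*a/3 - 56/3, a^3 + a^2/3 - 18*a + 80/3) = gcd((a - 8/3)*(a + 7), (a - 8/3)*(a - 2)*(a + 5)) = a - 8/3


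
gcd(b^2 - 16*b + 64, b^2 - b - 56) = b - 8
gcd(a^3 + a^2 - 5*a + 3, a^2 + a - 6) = a + 3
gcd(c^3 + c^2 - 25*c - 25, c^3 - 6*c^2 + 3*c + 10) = c^2 - 4*c - 5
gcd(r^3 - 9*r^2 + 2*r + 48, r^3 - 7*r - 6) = r^2 - r - 6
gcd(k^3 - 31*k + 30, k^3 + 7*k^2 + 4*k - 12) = k^2 + 5*k - 6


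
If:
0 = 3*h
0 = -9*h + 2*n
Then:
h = 0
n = 0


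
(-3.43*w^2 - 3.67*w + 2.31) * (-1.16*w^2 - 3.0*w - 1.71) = 3.9788*w^4 + 14.5472*w^3 + 14.1957*w^2 - 0.6543*w - 3.9501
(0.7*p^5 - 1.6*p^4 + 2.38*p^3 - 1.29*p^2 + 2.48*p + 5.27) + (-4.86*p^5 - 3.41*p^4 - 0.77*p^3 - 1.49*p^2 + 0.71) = -4.16*p^5 - 5.01*p^4 + 1.61*p^3 - 2.78*p^2 + 2.48*p + 5.98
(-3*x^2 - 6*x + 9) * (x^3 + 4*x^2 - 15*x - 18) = -3*x^5 - 18*x^4 + 30*x^3 + 180*x^2 - 27*x - 162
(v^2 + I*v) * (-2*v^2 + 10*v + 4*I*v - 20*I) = -2*v^4 + 10*v^3 + 2*I*v^3 - 4*v^2 - 10*I*v^2 + 20*v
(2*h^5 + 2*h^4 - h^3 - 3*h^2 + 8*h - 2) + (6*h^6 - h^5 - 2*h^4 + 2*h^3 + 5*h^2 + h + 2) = 6*h^6 + h^5 + h^3 + 2*h^2 + 9*h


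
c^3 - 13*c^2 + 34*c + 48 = (c - 8)*(c - 6)*(c + 1)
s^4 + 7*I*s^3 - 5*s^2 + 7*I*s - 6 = (s - I)*(s + I)^2*(s + 6*I)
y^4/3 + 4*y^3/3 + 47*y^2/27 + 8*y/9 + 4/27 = (y/3 + 1/3)*(y + 1/3)*(y + 2/3)*(y + 2)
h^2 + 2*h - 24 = (h - 4)*(h + 6)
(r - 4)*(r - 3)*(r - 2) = r^3 - 9*r^2 + 26*r - 24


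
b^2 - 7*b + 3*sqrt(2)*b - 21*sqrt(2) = (b - 7)*(b + 3*sqrt(2))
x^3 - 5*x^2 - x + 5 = (x - 5)*(x - 1)*(x + 1)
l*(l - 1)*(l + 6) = l^3 + 5*l^2 - 6*l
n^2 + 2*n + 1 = (n + 1)^2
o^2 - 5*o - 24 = (o - 8)*(o + 3)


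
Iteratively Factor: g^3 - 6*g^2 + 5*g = (g - 1)*(g^2 - 5*g) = g*(g - 1)*(g - 5)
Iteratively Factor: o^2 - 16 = (o - 4)*(o + 4)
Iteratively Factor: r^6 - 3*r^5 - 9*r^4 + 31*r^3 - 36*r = (r - 2)*(r^5 - r^4 - 11*r^3 + 9*r^2 + 18*r) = (r - 2)*(r + 3)*(r^4 - 4*r^3 + r^2 + 6*r) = (r - 3)*(r - 2)*(r + 3)*(r^3 - r^2 - 2*r) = r*(r - 3)*(r - 2)*(r + 3)*(r^2 - r - 2) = r*(r - 3)*(r - 2)^2*(r + 3)*(r + 1)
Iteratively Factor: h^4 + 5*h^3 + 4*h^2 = (h + 1)*(h^3 + 4*h^2) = (h + 1)*(h + 4)*(h^2) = h*(h + 1)*(h + 4)*(h)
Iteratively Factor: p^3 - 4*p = (p - 2)*(p^2 + 2*p) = (p - 2)*(p + 2)*(p)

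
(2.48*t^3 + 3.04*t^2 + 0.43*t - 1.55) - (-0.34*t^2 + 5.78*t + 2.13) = 2.48*t^3 + 3.38*t^2 - 5.35*t - 3.68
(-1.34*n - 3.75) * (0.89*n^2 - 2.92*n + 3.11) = -1.1926*n^3 + 0.5753*n^2 + 6.7826*n - 11.6625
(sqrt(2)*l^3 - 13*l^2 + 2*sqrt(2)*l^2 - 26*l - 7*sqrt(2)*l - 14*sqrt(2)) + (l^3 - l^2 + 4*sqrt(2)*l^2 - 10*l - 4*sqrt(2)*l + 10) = l^3 + sqrt(2)*l^3 - 14*l^2 + 6*sqrt(2)*l^2 - 36*l - 11*sqrt(2)*l - 14*sqrt(2) + 10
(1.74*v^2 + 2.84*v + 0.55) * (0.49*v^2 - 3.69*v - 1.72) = 0.8526*v^4 - 5.029*v^3 - 13.2029*v^2 - 6.9143*v - 0.946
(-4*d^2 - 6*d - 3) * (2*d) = -8*d^3 - 12*d^2 - 6*d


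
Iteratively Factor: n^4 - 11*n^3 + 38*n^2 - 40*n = (n)*(n^3 - 11*n^2 + 38*n - 40) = n*(n - 2)*(n^2 - 9*n + 20) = n*(n - 4)*(n - 2)*(n - 5)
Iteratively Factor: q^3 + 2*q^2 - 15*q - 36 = (q - 4)*(q^2 + 6*q + 9) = (q - 4)*(q + 3)*(q + 3)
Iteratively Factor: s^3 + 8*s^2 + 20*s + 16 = (s + 4)*(s^2 + 4*s + 4) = (s + 2)*(s + 4)*(s + 2)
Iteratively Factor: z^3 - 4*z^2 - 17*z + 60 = (z - 5)*(z^2 + z - 12) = (z - 5)*(z - 3)*(z + 4)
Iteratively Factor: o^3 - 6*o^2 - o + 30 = (o - 5)*(o^2 - o - 6) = (o - 5)*(o - 3)*(o + 2)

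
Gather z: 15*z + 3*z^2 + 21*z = 3*z^2 + 36*z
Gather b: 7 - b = 7 - b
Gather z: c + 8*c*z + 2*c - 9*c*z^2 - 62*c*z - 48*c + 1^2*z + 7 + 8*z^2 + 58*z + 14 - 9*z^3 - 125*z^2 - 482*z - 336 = -45*c - 9*z^3 + z^2*(-9*c - 117) + z*(-54*c - 423) - 315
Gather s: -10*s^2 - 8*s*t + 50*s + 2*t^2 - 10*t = -10*s^2 + s*(50 - 8*t) + 2*t^2 - 10*t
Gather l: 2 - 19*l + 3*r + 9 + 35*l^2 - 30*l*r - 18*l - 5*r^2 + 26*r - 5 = 35*l^2 + l*(-30*r - 37) - 5*r^2 + 29*r + 6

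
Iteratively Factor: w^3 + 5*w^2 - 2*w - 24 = (w + 3)*(w^2 + 2*w - 8) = (w - 2)*(w + 3)*(w + 4)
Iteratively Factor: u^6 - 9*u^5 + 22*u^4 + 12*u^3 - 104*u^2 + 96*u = (u + 2)*(u^5 - 11*u^4 + 44*u^3 - 76*u^2 + 48*u) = (u - 4)*(u + 2)*(u^4 - 7*u^3 + 16*u^2 - 12*u) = (u - 4)*(u - 2)*(u + 2)*(u^3 - 5*u^2 + 6*u) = (u - 4)*(u - 3)*(u - 2)*(u + 2)*(u^2 - 2*u) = (u - 4)*(u - 3)*(u - 2)^2*(u + 2)*(u)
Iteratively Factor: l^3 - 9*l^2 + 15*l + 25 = (l - 5)*(l^2 - 4*l - 5) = (l - 5)^2*(l + 1)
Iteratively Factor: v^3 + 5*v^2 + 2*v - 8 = (v + 2)*(v^2 + 3*v - 4) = (v - 1)*(v + 2)*(v + 4)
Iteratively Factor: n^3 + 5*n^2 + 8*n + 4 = (n + 1)*(n^2 + 4*n + 4) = (n + 1)*(n + 2)*(n + 2)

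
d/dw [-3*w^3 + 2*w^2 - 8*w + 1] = -9*w^2 + 4*w - 8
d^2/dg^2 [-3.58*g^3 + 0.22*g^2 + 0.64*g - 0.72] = 0.44 - 21.48*g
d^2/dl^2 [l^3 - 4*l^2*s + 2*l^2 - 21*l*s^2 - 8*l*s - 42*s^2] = 6*l - 8*s + 4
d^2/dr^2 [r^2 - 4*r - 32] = 2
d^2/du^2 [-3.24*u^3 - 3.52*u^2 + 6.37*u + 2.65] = -19.44*u - 7.04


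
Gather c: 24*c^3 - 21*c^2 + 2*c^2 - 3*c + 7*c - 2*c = 24*c^3 - 19*c^2 + 2*c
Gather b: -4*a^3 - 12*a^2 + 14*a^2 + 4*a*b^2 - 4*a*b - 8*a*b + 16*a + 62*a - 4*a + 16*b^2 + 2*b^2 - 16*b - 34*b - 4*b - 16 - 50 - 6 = -4*a^3 + 2*a^2 + 74*a + b^2*(4*a + 18) + b*(-12*a - 54) - 72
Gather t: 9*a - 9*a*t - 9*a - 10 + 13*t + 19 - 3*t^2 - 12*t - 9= -3*t^2 + t*(1 - 9*a)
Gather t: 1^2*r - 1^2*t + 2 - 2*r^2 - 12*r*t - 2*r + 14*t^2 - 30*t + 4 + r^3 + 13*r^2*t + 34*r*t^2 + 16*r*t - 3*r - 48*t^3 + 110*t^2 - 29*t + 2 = r^3 - 2*r^2 - 4*r - 48*t^3 + t^2*(34*r + 124) + t*(13*r^2 + 4*r - 60) + 8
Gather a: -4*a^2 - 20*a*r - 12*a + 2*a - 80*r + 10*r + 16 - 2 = -4*a^2 + a*(-20*r - 10) - 70*r + 14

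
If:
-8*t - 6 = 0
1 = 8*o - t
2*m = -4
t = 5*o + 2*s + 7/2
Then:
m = -2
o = 1/32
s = -141/64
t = -3/4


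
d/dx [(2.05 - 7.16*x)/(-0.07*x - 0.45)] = (0.235585*x + 1.514475)/(0.07*x + 0.45)^3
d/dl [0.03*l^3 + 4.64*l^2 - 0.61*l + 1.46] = 0.09*l^2 + 9.28*l - 0.61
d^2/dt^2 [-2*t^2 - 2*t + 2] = -4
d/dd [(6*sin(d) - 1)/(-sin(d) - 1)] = -7*cos(d)/(sin(d) + 1)^2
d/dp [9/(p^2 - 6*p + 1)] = 18*(3 - p)/(p^2 - 6*p + 1)^2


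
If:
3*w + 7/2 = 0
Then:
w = -7/6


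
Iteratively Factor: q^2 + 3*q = (q + 3)*(q)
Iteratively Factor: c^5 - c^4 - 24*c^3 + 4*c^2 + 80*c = (c)*(c^4 - c^3 - 24*c^2 + 4*c + 80) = c*(c - 2)*(c^3 + c^2 - 22*c - 40) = c*(c - 5)*(c - 2)*(c^2 + 6*c + 8) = c*(c - 5)*(c - 2)*(c + 2)*(c + 4)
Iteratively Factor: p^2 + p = (p)*(p + 1)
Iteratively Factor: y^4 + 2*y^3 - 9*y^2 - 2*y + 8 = (y + 1)*(y^3 + y^2 - 10*y + 8) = (y + 1)*(y + 4)*(y^2 - 3*y + 2) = (y - 1)*(y + 1)*(y + 4)*(y - 2)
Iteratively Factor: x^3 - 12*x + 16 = (x + 4)*(x^2 - 4*x + 4) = (x - 2)*(x + 4)*(x - 2)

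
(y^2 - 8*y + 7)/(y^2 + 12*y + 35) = (y^2 - 8*y + 7)/(y^2 + 12*y + 35)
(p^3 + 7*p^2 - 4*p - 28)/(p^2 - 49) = (p^2 - 4)/(p - 7)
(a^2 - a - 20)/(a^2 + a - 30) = (a + 4)/(a + 6)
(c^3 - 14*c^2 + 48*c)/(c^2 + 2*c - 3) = c*(c^2 - 14*c + 48)/(c^2 + 2*c - 3)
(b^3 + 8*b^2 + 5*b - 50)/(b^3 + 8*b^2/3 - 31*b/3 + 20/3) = 3*(b^2 + 3*b - 10)/(3*b^2 - 7*b + 4)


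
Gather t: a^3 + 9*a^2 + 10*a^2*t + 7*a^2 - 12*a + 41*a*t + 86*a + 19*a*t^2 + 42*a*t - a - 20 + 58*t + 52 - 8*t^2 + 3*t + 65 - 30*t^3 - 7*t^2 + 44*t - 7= a^3 + 16*a^2 + 73*a - 30*t^3 + t^2*(19*a - 15) + t*(10*a^2 + 83*a + 105) + 90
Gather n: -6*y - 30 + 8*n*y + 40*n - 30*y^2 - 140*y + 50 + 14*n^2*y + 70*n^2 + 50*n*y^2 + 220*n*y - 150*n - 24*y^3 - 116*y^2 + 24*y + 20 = n^2*(14*y + 70) + n*(50*y^2 + 228*y - 110) - 24*y^3 - 146*y^2 - 122*y + 40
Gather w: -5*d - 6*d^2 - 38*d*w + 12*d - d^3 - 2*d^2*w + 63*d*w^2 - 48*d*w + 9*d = -d^3 - 6*d^2 + 63*d*w^2 + 16*d + w*(-2*d^2 - 86*d)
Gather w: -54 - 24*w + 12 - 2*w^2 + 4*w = -2*w^2 - 20*w - 42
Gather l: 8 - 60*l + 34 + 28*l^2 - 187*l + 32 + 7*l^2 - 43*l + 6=35*l^2 - 290*l + 80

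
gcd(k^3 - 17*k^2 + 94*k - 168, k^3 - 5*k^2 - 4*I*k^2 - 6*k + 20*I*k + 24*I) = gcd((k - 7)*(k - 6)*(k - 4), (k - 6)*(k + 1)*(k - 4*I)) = k - 6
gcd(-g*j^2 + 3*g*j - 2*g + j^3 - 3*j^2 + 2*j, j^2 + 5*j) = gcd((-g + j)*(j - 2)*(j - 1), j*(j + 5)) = 1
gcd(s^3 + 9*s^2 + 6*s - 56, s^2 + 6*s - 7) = s + 7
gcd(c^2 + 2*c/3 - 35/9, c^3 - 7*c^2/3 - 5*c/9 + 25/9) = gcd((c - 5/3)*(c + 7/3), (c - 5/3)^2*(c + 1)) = c - 5/3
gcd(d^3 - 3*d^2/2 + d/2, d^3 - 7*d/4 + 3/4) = d^2 - 3*d/2 + 1/2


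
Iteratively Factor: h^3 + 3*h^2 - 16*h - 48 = (h - 4)*(h^2 + 7*h + 12) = (h - 4)*(h + 4)*(h + 3)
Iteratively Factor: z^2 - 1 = (z - 1)*(z + 1)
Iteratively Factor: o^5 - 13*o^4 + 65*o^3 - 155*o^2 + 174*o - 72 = (o - 2)*(o^4 - 11*o^3 + 43*o^2 - 69*o + 36) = (o - 4)*(o - 2)*(o^3 - 7*o^2 + 15*o - 9) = (o - 4)*(o - 3)*(o - 2)*(o^2 - 4*o + 3) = (o - 4)*(o - 3)*(o - 2)*(o - 1)*(o - 3)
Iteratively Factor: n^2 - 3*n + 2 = (n - 2)*(n - 1)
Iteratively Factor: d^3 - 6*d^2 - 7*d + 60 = (d - 4)*(d^2 - 2*d - 15) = (d - 5)*(d - 4)*(d + 3)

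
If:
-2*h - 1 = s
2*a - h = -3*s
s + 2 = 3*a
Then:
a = 13/25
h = -7/25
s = -11/25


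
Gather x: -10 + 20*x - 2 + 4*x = 24*x - 12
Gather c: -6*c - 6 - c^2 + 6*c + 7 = 1 - c^2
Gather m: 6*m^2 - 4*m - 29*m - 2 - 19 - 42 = 6*m^2 - 33*m - 63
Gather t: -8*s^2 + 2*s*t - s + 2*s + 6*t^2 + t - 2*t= -8*s^2 + s + 6*t^2 + t*(2*s - 1)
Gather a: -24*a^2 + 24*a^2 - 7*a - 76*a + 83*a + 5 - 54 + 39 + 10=0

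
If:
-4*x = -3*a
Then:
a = 4*x/3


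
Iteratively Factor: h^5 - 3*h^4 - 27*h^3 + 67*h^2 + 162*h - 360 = (h - 2)*(h^4 - h^3 - 29*h^2 + 9*h + 180) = (h - 3)*(h - 2)*(h^3 + 2*h^2 - 23*h - 60) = (h - 3)*(h - 2)*(h + 3)*(h^2 - h - 20) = (h - 5)*(h - 3)*(h - 2)*(h + 3)*(h + 4)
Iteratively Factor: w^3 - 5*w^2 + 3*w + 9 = (w + 1)*(w^2 - 6*w + 9) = (w - 3)*(w + 1)*(w - 3)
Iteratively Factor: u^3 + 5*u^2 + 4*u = (u + 4)*(u^2 + u) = (u + 1)*(u + 4)*(u)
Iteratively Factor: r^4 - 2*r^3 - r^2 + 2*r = (r)*(r^3 - 2*r^2 - r + 2) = r*(r + 1)*(r^2 - 3*r + 2) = r*(r - 1)*(r + 1)*(r - 2)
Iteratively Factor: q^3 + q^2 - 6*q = (q)*(q^2 + q - 6) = q*(q - 2)*(q + 3)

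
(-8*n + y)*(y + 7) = -8*n*y - 56*n + y^2 + 7*y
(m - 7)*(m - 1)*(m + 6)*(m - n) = m^4 - m^3*n - 2*m^3 + 2*m^2*n - 41*m^2 + 41*m*n + 42*m - 42*n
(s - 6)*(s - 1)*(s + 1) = s^3 - 6*s^2 - s + 6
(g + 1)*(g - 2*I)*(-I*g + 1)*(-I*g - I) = -g^4 - 2*g^3 + I*g^3 - 3*g^2 + 2*I*g^2 - 4*g + I*g - 2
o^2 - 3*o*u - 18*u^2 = (o - 6*u)*(o + 3*u)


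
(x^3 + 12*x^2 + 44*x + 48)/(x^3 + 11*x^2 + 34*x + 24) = (x + 2)/(x + 1)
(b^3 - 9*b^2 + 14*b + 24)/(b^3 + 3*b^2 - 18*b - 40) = (b^2 - 5*b - 6)/(b^2 + 7*b + 10)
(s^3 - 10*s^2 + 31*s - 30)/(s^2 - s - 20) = (s^2 - 5*s + 6)/(s + 4)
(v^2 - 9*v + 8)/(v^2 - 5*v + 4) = (v - 8)/(v - 4)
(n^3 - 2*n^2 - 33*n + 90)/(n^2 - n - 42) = (n^2 - 8*n + 15)/(n - 7)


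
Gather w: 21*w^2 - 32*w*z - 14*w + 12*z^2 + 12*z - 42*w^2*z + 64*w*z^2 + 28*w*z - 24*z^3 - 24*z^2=w^2*(21 - 42*z) + w*(64*z^2 - 4*z - 14) - 24*z^3 - 12*z^2 + 12*z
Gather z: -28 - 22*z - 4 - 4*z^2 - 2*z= -4*z^2 - 24*z - 32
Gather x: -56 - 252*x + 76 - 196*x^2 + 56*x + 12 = -196*x^2 - 196*x + 32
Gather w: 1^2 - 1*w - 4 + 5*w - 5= 4*w - 8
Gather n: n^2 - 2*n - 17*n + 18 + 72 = n^2 - 19*n + 90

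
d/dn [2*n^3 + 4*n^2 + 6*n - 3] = 6*n^2 + 8*n + 6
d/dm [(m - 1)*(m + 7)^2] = (m + 7)*(3*m + 5)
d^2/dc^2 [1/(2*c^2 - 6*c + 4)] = (-c^2 + 3*c + (2*c - 3)^2 - 2)/(c^2 - 3*c + 2)^3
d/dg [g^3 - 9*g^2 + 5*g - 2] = 3*g^2 - 18*g + 5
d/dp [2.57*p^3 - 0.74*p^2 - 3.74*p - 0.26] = 7.71*p^2 - 1.48*p - 3.74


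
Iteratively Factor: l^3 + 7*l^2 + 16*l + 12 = (l + 3)*(l^2 + 4*l + 4) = (l + 2)*(l + 3)*(l + 2)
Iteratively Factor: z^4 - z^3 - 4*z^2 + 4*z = (z + 2)*(z^3 - 3*z^2 + 2*z) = (z - 2)*(z + 2)*(z^2 - z) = (z - 2)*(z - 1)*(z + 2)*(z)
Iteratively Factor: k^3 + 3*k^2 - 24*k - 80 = (k + 4)*(k^2 - k - 20) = (k + 4)^2*(k - 5)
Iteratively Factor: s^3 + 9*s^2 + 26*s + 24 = (s + 2)*(s^2 + 7*s + 12) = (s + 2)*(s + 3)*(s + 4)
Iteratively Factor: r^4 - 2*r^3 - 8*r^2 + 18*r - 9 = (r - 3)*(r^3 + r^2 - 5*r + 3) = (r - 3)*(r + 3)*(r^2 - 2*r + 1) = (r - 3)*(r - 1)*(r + 3)*(r - 1)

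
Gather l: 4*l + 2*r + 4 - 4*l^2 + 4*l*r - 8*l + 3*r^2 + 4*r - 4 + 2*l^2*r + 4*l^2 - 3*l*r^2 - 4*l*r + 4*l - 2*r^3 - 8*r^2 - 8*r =2*l^2*r - 3*l*r^2 - 2*r^3 - 5*r^2 - 2*r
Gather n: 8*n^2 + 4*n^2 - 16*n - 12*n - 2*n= 12*n^2 - 30*n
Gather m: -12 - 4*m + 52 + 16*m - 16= 12*m + 24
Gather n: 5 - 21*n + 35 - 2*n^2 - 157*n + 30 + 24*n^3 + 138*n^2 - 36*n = 24*n^3 + 136*n^2 - 214*n + 70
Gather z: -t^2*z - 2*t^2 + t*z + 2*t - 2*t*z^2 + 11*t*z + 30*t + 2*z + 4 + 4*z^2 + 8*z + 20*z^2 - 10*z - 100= -2*t^2 + 32*t + z^2*(24 - 2*t) + z*(-t^2 + 12*t) - 96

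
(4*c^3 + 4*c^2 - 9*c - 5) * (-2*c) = -8*c^4 - 8*c^3 + 18*c^2 + 10*c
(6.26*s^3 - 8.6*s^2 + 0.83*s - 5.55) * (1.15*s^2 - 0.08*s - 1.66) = 7.199*s^5 - 10.3908*s^4 - 8.7491*s^3 + 7.8271*s^2 - 0.9338*s + 9.213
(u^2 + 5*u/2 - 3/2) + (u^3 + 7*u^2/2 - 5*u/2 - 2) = u^3 + 9*u^2/2 - 7/2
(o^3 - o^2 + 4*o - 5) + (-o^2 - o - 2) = o^3 - 2*o^2 + 3*o - 7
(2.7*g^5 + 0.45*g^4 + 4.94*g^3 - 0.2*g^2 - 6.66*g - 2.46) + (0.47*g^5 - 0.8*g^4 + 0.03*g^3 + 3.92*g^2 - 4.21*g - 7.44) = 3.17*g^5 - 0.35*g^4 + 4.97*g^3 + 3.72*g^2 - 10.87*g - 9.9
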